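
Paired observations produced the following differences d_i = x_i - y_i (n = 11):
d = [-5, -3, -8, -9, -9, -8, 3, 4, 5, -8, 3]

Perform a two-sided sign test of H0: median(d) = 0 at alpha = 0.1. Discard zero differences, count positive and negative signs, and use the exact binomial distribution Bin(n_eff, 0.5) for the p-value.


Step 1: Discard zero differences. Original n = 11; n_eff = number of nonzero differences = 11.
Nonzero differences (with sign): -5, -3, -8, -9, -9, -8, +3, +4, +5, -8, +3
Step 2: Count signs: positive = 4, negative = 7.
Step 3: Under H0: P(positive) = 0.5, so the number of positives S ~ Bin(11, 0.5).
Step 4: Two-sided exact p-value = sum of Bin(11,0.5) probabilities at or below the observed probability = 0.548828.
Step 5: alpha = 0.1. fail to reject H0.

n_eff = 11, pos = 4, neg = 7, p = 0.548828, fail to reject H0.


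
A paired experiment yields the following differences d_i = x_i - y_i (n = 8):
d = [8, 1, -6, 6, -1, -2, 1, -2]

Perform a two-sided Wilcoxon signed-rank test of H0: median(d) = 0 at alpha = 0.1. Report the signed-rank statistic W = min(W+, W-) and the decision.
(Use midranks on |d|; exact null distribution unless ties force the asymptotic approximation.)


Step 1: Drop any zero differences (none here) and take |d_i|.
|d| = [8, 1, 6, 6, 1, 2, 1, 2]
Step 2: Midrank |d_i| (ties get averaged ranks).
ranks: |8|->8, |1|->2, |6|->6.5, |6|->6.5, |1|->2, |2|->4.5, |1|->2, |2|->4.5
Step 3: Attach original signs; sum ranks with positive sign and with negative sign.
W+ = 8 + 2 + 6.5 + 2 = 18.5
W- = 6.5 + 2 + 4.5 + 4.5 = 17.5
(Check: W+ + W- = 36 should equal n(n+1)/2 = 36.)
Step 4: Test statistic W = min(W+, W-) = 17.5.
Step 5: Ties in |d|, so use the tie-corrected normal approximation.
        E[W] = n(n+1)/4 = 8*9/4 = 18.
        Tie groups: |d|=1 (t=3), |d|=2 (t=2), |d|=6 (t=2); sum(t^3 - t) = 36.
        Var[W] = n(n+1)(2n+1)/24 - sum(t^3-t)/48 = 1224/24 - 36/48 = 50.25.
        z = (W - E[W]) / sqrt(Var[W]) = (17.5 - 18) / 7.0887 = -0.0705.
        Two-sided p = 2*Phi(z) = 0.943768.
Step 6: alpha = 0.1. fail to reject H0.

W+ = 18.5, W- = 17.5, W = min = 17.5, p = 0.943768, fail to reject H0.


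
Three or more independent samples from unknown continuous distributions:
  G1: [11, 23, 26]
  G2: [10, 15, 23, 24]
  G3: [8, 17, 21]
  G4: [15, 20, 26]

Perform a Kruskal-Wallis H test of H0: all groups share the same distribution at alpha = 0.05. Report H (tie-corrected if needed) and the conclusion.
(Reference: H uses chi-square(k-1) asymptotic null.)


Step 1: Combine all N = 13 observations and assign midranks.
sorted (value, group, rank): (8,G3,1), (10,G2,2), (11,G1,3), (15,G2,4.5), (15,G4,4.5), (17,G3,6), (20,G4,7), (21,G3,8), (23,G1,9.5), (23,G2,9.5), (24,G2,11), (26,G1,12.5), (26,G4,12.5)
Step 2: Sum ranks within each group.
R_1 = 25 (n_1 = 3)
R_2 = 27 (n_2 = 4)
R_3 = 15 (n_3 = 3)
R_4 = 24 (n_4 = 3)
Step 3: H = 12/(N(N+1)) * sum(R_i^2/n_i) - 3(N+1)
     = 12/(13*14) * (25^2/3 + 27^2/4 + 15^2/3 + 24^2/3) - 3*14
     = 0.065934 * 657.583 - 42
     = 1.357143.
Step 4: Ties present; correction factor C = 1 - 18/(13^3 - 13) = 0.991758. Corrected H = 1.357143 / 0.991758 = 1.368421.
Step 5: Under H0, H ~ chi^2(3); p-value = 0.712953.
Step 6: alpha = 0.05. fail to reject H0.

H = 1.3684, df = 3, p = 0.712953, fail to reject H0.


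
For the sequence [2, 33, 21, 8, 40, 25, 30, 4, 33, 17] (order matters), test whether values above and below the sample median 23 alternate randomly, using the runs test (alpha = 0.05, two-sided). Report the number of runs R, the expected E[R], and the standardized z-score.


Step 1: Compute median = 23; label A = above, B = below.
Labels in order: BABBAAABAB  (n_A = 5, n_B = 5)
Step 2: Count runs R = 7.
Step 3: Under H0 (random ordering), E[R] = 2*n_A*n_B/(n_A+n_B) + 1 = 2*5*5/10 + 1 = 6.0000.
        Var[R] = 2*n_A*n_B*(2*n_A*n_B - n_A - n_B) / ((n_A+n_B)^2 * (n_A+n_B-1)) = 2000/900 = 2.2222.
        SD[R] = 1.4907.
Step 4: Continuity-corrected z = (R - 0.5 - E[R]) / SD[R] = (7 - 0.5 - 6.0000) / 1.4907 = 0.3354.
Step 5: Two-sided p-value via normal approximation = 2*(1 - Phi(|z|)) = 0.737316.
Step 6: alpha = 0.05. fail to reject H0.

R = 7, z = 0.3354, p = 0.737316, fail to reject H0.


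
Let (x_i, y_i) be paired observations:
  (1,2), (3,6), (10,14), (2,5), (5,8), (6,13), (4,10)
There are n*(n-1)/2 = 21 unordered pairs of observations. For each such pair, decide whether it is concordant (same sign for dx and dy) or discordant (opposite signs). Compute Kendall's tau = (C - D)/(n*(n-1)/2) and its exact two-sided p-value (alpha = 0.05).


Step 1: Enumerate the 21 unordered pairs (i,j) with i<j and classify each by sign(x_j-x_i) * sign(y_j-y_i).
  (1,2):dx=+2,dy=+4->C; (1,3):dx=+9,dy=+12->C; (1,4):dx=+1,dy=+3->C; (1,5):dx=+4,dy=+6->C
  (1,6):dx=+5,dy=+11->C; (1,7):dx=+3,dy=+8->C; (2,3):dx=+7,dy=+8->C; (2,4):dx=-1,dy=-1->C
  (2,5):dx=+2,dy=+2->C; (2,6):dx=+3,dy=+7->C; (2,7):dx=+1,dy=+4->C; (3,4):dx=-8,dy=-9->C
  (3,5):dx=-5,dy=-6->C; (3,6):dx=-4,dy=-1->C; (3,7):dx=-6,dy=-4->C; (4,5):dx=+3,dy=+3->C
  (4,6):dx=+4,dy=+8->C; (4,7):dx=+2,dy=+5->C; (5,6):dx=+1,dy=+5->C; (5,7):dx=-1,dy=+2->D
  (6,7):dx=-2,dy=-3->C
Step 2: C = 20, D = 1, total pairs = 21.
Step 3: tau = (C - D)/(n(n-1)/2) = (20 - 1)/21 = 0.904762.
Step 4: Exact two-sided p-value (enumerate n! = 5040 permutations of y under H0): p = 0.002778.
Step 5: alpha = 0.05. reject H0.

tau_b = 0.9048 (C=20, D=1), p = 0.002778, reject H0.


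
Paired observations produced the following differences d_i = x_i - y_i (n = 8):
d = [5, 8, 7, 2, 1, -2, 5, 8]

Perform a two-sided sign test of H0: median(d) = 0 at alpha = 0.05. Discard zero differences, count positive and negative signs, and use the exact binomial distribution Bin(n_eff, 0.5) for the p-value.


Step 1: Discard zero differences. Original n = 8; n_eff = number of nonzero differences = 8.
Nonzero differences (with sign): +5, +8, +7, +2, +1, -2, +5, +8
Step 2: Count signs: positive = 7, negative = 1.
Step 3: Under H0: P(positive) = 0.5, so the number of positives S ~ Bin(8, 0.5).
Step 4: Two-sided exact p-value = sum of Bin(8,0.5) probabilities at or below the observed probability = 0.070312.
Step 5: alpha = 0.05. fail to reject H0.

n_eff = 8, pos = 7, neg = 1, p = 0.070312, fail to reject H0.


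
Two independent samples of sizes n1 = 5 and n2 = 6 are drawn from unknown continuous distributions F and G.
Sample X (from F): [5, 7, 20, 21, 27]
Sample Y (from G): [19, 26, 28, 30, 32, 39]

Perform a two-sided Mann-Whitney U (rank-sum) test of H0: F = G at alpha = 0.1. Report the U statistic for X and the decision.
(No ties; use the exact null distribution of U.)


Step 1: Combine and sort all 11 observations; assign midranks.
sorted (value, group): (5,X), (7,X), (19,Y), (20,X), (21,X), (26,Y), (27,X), (28,Y), (30,Y), (32,Y), (39,Y)
ranks: 5->1, 7->2, 19->3, 20->4, 21->5, 26->6, 27->7, 28->8, 30->9, 32->10, 39->11
Step 2: Rank sum for X: R1 = 1 + 2 + 4 + 5 + 7 = 19.
Step 3: U_X = R1 - n1(n1+1)/2 = 19 - 5*6/2 = 19 - 15 = 4.
       U_Y = n1*n2 - U_X = 30 - 4 = 26.
Step 4: No ties, so the exact null distribution of U (based on enumerating the C(11,5) = 462 equally likely rank assignments) gives the two-sided p-value.
Step 5: p-value = 0.051948; compare to alpha = 0.1. reject H0.

U_X = 4, p = 0.051948, reject H0 at alpha = 0.1.


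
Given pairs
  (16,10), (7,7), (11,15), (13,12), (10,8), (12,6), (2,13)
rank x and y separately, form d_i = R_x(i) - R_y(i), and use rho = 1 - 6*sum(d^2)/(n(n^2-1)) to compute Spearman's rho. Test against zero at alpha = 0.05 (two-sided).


Step 1: Rank x and y separately (midranks; no ties here).
rank(x): 16->7, 7->2, 11->4, 13->6, 10->3, 12->5, 2->1
rank(y): 10->4, 7->2, 15->7, 12->5, 8->3, 6->1, 13->6
Step 2: d_i = R_x(i) - R_y(i); compute d_i^2.
  (7-4)^2=9, (2-2)^2=0, (4-7)^2=9, (6-5)^2=1, (3-3)^2=0, (5-1)^2=16, (1-6)^2=25
sum(d^2) = 60.
Step 3: rho = 1 - 6*60 / (7*(7^2 - 1)) = 1 - 360/336 = -0.071429.
Step 4: Under H0, t = rho * sqrt((n-2)/(1-rho^2)) = -0.1601 ~ t(5).
Step 5: Two-sided p-value from the t-distribution with 5 df = 0.879048.
Step 6: alpha = 0.05. fail to reject H0.

rho = -0.0714, p = 0.879048, fail to reject H0 at alpha = 0.05.


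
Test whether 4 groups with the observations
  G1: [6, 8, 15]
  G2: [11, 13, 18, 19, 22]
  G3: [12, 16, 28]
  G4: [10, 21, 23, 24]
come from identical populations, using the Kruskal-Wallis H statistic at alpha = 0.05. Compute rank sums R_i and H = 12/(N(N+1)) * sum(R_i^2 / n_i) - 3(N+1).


Step 1: Combine all N = 15 observations and assign midranks.
sorted (value, group, rank): (6,G1,1), (8,G1,2), (10,G4,3), (11,G2,4), (12,G3,5), (13,G2,6), (15,G1,7), (16,G3,8), (18,G2,9), (19,G2,10), (21,G4,11), (22,G2,12), (23,G4,13), (24,G4,14), (28,G3,15)
Step 2: Sum ranks within each group.
R_1 = 10 (n_1 = 3)
R_2 = 41 (n_2 = 5)
R_3 = 28 (n_3 = 3)
R_4 = 41 (n_4 = 4)
Step 3: H = 12/(N(N+1)) * sum(R_i^2/n_i) - 3(N+1)
     = 12/(15*16) * (10^2/3 + 41^2/5 + 28^2/3 + 41^2/4) - 3*16
     = 0.050000 * 1051.12 - 48
     = 4.555833.
Step 4: No ties, so H is used without correction.
Step 5: Under H0, H ~ chi^2(3); p-value = 0.207364.
Step 6: alpha = 0.05. fail to reject H0.

H = 4.5558, df = 3, p = 0.207364, fail to reject H0.


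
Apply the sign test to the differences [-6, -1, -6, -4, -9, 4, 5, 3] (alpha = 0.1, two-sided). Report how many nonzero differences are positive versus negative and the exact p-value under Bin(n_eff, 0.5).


Step 1: Discard zero differences. Original n = 8; n_eff = number of nonzero differences = 8.
Nonzero differences (with sign): -6, -1, -6, -4, -9, +4, +5, +3
Step 2: Count signs: positive = 3, negative = 5.
Step 3: Under H0: P(positive) = 0.5, so the number of positives S ~ Bin(8, 0.5).
Step 4: Two-sided exact p-value = sum of Bin(8,0.5) probabilities at or below the observed probability = 0.726562.
Step 5: alpha = 0.1. fail to reject H0.

n_eff = 8, pos = 3, neg = 5, p = 0.726562, fail to reject H0.


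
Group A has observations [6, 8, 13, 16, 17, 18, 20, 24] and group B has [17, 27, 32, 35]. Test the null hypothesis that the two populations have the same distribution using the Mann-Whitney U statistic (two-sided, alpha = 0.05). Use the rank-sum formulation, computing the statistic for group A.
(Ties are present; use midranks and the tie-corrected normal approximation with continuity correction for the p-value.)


Step 1: Combine and sort all 12 observations; assign midranks.
sorted (value, group): (6,X), (8,X), (13,X), (16,X), (17,X), (17,Y), (18,X), (20,X), (24,X), (27,Y), (32,Y), (35,Y)
ranks: 6->1, 8->2, 13->3, 16->4, 17->5.5, 17->5.5, 18->7, 20->8, 24->9, 27->10, 32->11, 35->12
Step 2: Rank sum for X: R1 = 1 + 2 + 3 + 4 + 5.5 + 7 + 8 + 9 = 39.5.
Step 3: U_X = R1 - n1(n1+1)/2 = 39.5 - 8*9/2 = 39.5 - 36 = 3.5.
       U_Y = n1*n2 - U_X = 32 - 3.5 = 28.5.
Step 4: Ties are present, so use the tie-corrected normal approximation (with continuity correction) for the p-value.
Step 5: p-value = 0.041184; compare to alpha = 0.05. reject H0.

U_X = 3.5, p = 0.041184, reject H0 at alpha = 0.05.


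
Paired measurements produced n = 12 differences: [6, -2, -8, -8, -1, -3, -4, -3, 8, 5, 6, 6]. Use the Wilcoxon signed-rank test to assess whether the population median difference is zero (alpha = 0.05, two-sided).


Step 1: Drop any zero differences (none here) and take |d_i|.
|d| = [6, 2, 8, 8, 1, 3, 4, 3, 8, 5, 6, 6]
Step 2: Midrank |d_i| (ties get averaged ranks).
ranks: |6|->8, |2|->2, |8|->11, |8|->11, |1|->1, |3|->3.5, |4|->5, |3|->3.5, |8|->11, |5|->6, |6|->8, |6|->8
Step 3: Attach original signs; sum ranks with positive sign and with negative sign.
W+ = 8 + 11 + 6 + 8 + 8 = 41
W- = 2 + 11 + 11 + 1 + 3.5 + 5 + 3.5 = 37
(Check: W+ + W- = 78 should equal n(n+1)/2 = 78.)
Step 4: Test statistic W = min(W+, W-) = 37.
Step 5: Ties in |d|, so use the tie-corrected normal approximation.
        E[W] = n(n+1)/4 = 12*13/4 = 39.
        Tie groups: |d|=3 (t=2), |d|=6 (t=3), |d|=8 (t=3); sum(t^3 - t) = 54.
        Var[W] = n(n+1)(2n+1)/24 - sum(t^3-t)/48 = 3900/24 - 54/48 = 161.375.
        z = (W - E[W]) / sqrt(Var[W]) = (37 - 39) / 12.7033 = -0.1574.
        Two-sided p = 2*Phi(z) = 0.874899.
Step 6: alpha = 0.05. fail to reject H0.

W+ = 41, W- = 37, W = min = 37, p = 0.874899, fail to reject H0.


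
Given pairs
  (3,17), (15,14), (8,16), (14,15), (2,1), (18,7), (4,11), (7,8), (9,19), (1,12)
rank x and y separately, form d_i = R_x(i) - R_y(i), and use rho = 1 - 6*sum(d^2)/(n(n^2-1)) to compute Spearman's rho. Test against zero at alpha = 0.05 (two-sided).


Step 1: Rank x and y separately (midranks; no ties here).
rank(x): 3->3, 15->9, 8->6, 14->8, 2->2, 18->10, 4->4, 7->5, 9->7, 1->1
rank(y): 17->9, 14->6, 16->8, 15->7, 1->1, 7->2, 11->4, 8->3, 19->10, 12->5
Step 2: d_i = R_x(i) - R_y(i); compute d_i^2.
  (3-9)^2=36, (9-6)^2=9, (6-8)^2=4, (8-7)^2=1, (2-1)^2=1, (10-2)^2=64, (4-4)^2=0, (5-3)^2=4, (7-10)^2=9, (1-5)^2=16
sum(d^2) = 144.
Step 3: rho = 1 - 6*144 / (10*(10^2 - 1)) = 1 - 864/990 = 0.127273.
Step 4: Under H0, t = rho * sqrt((n-2)/(1-rho^2)) = 0.3629 ~ t(8).
Step 5: Two-sided p-value from the t-distribution with 8 df = 0.726057.
Step 6: alpha = 0.05. fail to reject H0.

rho = 0.1273, p = 0.726057, fail to reject H0 at alpha = 0.05.


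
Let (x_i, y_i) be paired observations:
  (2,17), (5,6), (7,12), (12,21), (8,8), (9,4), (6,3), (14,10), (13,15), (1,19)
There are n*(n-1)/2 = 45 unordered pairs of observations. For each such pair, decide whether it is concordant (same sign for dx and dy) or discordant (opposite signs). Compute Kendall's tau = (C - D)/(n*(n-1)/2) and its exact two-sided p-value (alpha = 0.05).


Step 1: Enumerate the 45 unordered pairs (i,j) with i<j and classify each by sign(x_j-x_i) * sign(y_j-y_i).
  (1,2):dx=+3,dy=-11->D; (1,3):dx=+5,dy=-5->D; (1,4):dx=+10,dy=+4->C; (1,5):dx=+6,dy=-9->D
  (1,6):dx=+7,dy=-13->D; (1,7):dx=+4,dy=-14->D; (1,8):dx=+12,dy=-7->D; (1,9):dx=+11,dy=-2->D
  (1,10):dx=-1,dy=+2->D; (2,3):dx=+2,dy=+6->C; (2,4):dx=+7,dy=+15->C; (2,5):dx=+3,dy=+2->C
  (2,6):dx=+4,dy=-2->D; (2,7):dx=+1,dy=-3->D; (2,8):dx=+9,dy=+4->C; (2,9):dx=+8,dy=+9->C
  (2,10):dx=-4,dy=+13->D; (3,4):dx=+5,dy=+9->C; (3,5):dx=+1,dy=-4->D; (3,6):dx=+2,dy=-8->D
  (3,7):dx=-1,dy=-9->C; (3,8):dx=+7,dy=-2->D; (3,9):dx=+6,dy=+3->C; (3,10):dx=-6,dy=+7->D
  (4,5):dx=-4,dy=-13->C; (4,6):dx=-3,dy=-17->C; (4,7):dx=-6,dy=-18->C; (4,8):dx=+2,dy=-11->D
  (4,9):dx=+1,dy=-6->D; (4,10):dx=-11,dy=-2->C; (5,6):dx=+1,dy=-4->D; (5,7):dx=-2,dy=-5->C
  (5,8):dx=+6,dy=+2->C; (5,9):dx=+5,dy=+7->C; (5,10):dx=-7,dy=+11->D; (6,7):dx=-3,dy=-1->C
  (6,8):dx=+5,dy=+6->C; (6,9):dx=+4,dy=+11->C; (6,10):dx=-8,dy=+15->D; (7,8):dx=+8,dy=+7->C
  (7,9):dx=+7,dy=+12->C; (7,10):dx=-5,dy=+16->D; (8,9):dx=-1,dy=+5->D; (8,10):dx=-13,dy=+9->D
  (9,10):dx=-12,dy=+4->D
Step 2: C = 21, D = 24, total pairs = 45.
Step 3: tau = (C - D)/(n(n-1)/2) = (21 - 24)/45 = -0.066667.
Step 4: Exact two-sided p-value (enumerate n! = 3628800 permutations of y under H0): p = 0.861801.
Step 5: alpha = 0.05. fail to reject H0.

tau_b = -0.0667 (C=21, D=24), p = 0.861801, fail to reject H0.


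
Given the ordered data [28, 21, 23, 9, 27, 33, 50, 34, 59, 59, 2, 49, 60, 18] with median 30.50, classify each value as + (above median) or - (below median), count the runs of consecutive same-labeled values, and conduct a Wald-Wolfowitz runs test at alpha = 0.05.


Step 1: Compute median = 30.50; label A = above, B = below.
Labels in order: BBBBBAAAAABAAB  (n_A = 7, n_B = 7)
Step 2: Count runs R = 5.
Step 3: Under H0 (random ordering), E[R] = 2*n_A*n_B/(n_A+n_B) + 1 = 2*7*7/14 + 1 = 8.0000.
        Var[R] = 2*n_A*n_B*(2*n_A*n_B - n_A - n_B) / ((n_A+n_B)^2 * (n_A+n_B-1)) = 8232/2548 = 3.2308.
        SD[R] = 1.7974.
Step 4: Continuity-corrected z = (R + 0.5 - E[R]) / SD[R] = (5 + 0.5 - 8.0000) / 1.7974 = -1.3909.
Step 5: Two-sided p-value via normal approximation = 2*(1 - Phi(|z|)) = 0.164264.
Step 6: alpha = 0.05. fail to reject H0.

R = 5, z = -1.3909, p = 0.164264, fail to reject H0.


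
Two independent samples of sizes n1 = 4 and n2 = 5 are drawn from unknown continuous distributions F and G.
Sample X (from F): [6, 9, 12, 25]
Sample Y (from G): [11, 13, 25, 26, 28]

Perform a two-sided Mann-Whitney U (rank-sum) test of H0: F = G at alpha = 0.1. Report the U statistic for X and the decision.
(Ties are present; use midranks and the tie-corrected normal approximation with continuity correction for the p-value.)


Step 1: Combine and sort all 9 observations; assign midranks.
sorted (value, group): (6,X), (9,X), (11,Y), (12,X), (13,Y), (25,X), (25,Y), (26,Y), (28,Y)
ranks: 6->1, 9->2, 11->3, 12->4, 13->5, 25->6.5, 25->6.5, 26->8, 28->9
Step 2: Rank sum for X: R1 = 1 + 2 + 4 + 6.5 = 13.5.
Step 3: U_X = R1 - n1(n1+1)/2 = 13.5 - 4*5/2 = 13.5 - 10 = 3.5.
       U_Y = n1*n2 - U_X = 20 - 3.5 = 16.5.
Step 4: Ties are present, so use the tie-corrected normal approximation (with continuity correction) for the p-value.
Step 5: p-value = 0.139983; compare to alpha = 0.1. fail to reject H0.

U_X = 3.5, p = 0.139983, fail to reject H0 at alpha = 0.1.


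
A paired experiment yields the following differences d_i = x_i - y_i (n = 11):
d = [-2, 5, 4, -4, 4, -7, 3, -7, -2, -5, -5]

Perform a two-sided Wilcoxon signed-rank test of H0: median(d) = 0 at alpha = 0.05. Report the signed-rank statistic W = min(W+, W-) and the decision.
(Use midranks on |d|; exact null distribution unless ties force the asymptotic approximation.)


Step 1: Drop any zero differences (none here) and take |d_i|.
|d| = [2, 5, 4, 4, 4, 7, 3, 7, 2, 5, 5]
Step 2: Midrank |d_i| (ties get averaged ranks).
ranks: |2|->1.5, |5|->8, |4|->5, |4|->5, |4|->5, |7|->10.5, |3|->3, |7|->10.5, |2|->1.5, |5|->8, |5|->8
Step 3: Attach original signs; sum ranks with positive sign and with negative sign.
W+ = 8 + 5 + 5 + 3 = 21
W- = 1.5 + 5 + 10.5 + 10.5 + 1.5 + 8 + 8 = 45
(Check: W+ + W- = 66 should equal n(n+1)/2 = 66.)
Step 4: Test statistic W = min(W+, W-) = 21.
Step 5: Ties in |d|, so use the tie-corrected normal approximation.
        E[W] = n(n+1)/4 = 11*12/4 = 33.
        Tie groups: |d|=2 (t=2), |d|=4 (t=3), |d|=5 (t=3), |d|=7 (t=2); sum(t^3 - t) = 60.
        Var[W] = n(n+1)(2n+1)/24 - sum(t^3-t)/48 = 3036/24 - 60/48 = 125.25.
        z = (W - E[W]) / sqrt(Var[W]) = (21 - 33) / 11.1915 = -1.0722.
        Two-sided p = 2*Phi(z) = 0.283612.
Step 6: alpha = 0.05. fail to reject H0.

W+ = 21, W- = 45, W = min = 21, p = 0.283612, fail to reject H0.


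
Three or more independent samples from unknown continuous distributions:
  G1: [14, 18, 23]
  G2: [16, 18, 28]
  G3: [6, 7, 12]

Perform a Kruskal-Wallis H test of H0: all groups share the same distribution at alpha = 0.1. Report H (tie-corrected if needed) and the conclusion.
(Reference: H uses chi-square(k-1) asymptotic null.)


Step 1: Combine all N = 9 observations and assign midranks.
sorted (value, group, rank): (6,G3,1), (7,G3,2), (12,G3,3), (14,G1,4), (16,G2,5), (18,G1,6.5), (18,G2,6.5), (23,G1,8), (28,G2,9)
Step 2: Sum ranks within each group.
R_1 = 18.5 (n_1 = 3)
R_2 = 20.5 (n_2 = 3)
R_3 = 6 (n_3 = 3)
Step 3: H = 12/(N(N+1)) * sum(R_i^2/n_i) - 3(N+1)
     = 12/(9*10) * (18.5^2/3 + 20.5^2/3 + 6^2/3) - 3*10
     = 0.133333 * 266.167 - 30
     = 5.488889.
Step 4: Ties present; correction factor C = 1 - 6/(9^3 - 9) = 0.991667. Corrected H = 5.488889 / 0.991667 = 5.535014.
Step 5: Under H0, H ~ chi^2(2); p-value = 0.062818.
Step 6: alpha = 0.1. reject H0.

H = 5.5350, df = 2, p = 0.062818, reject H0.


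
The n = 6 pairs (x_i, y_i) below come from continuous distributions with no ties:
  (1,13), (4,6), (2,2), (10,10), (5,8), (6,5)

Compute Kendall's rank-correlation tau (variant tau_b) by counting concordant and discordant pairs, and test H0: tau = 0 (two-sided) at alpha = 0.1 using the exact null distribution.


Step 1: Enumerate the 15 unordered pairs (i,j) with i<j and classify each by sign(x_j-x_i) * sign(y_j-y_i).
  (1,2):dx=+3,dy=-7->D; (1,3):dx=+1,dy=-11->D; (1,4):dx=+9,dy=-3->D; (1,5):dx=+4,dy=-5->D
  (1,6):dx=+5,dy=-8->D; (2,3):dx=-2,dy=-4->C; (2,4):dx=+6,dy=+4->C; (2,5):dx=+1,dy=+2->C
  (2,6):dx=+2,dy=-1->D; (3,4):dx=+8,dy=+8->C; (3,5):dx=+3,dy=+6->C; (3,6):dx=+4,dy=+3->C
  (4,5):dx=-5,dy=-2->C; (4,6):dx=-4,dy=-5->C; (5,6):dx=+1,dy=-3->D
Step 2: C = 8, D = 7, total pairs = 15.
Step 3: tau = (C - D)/(n(n-1)/2) = (8 - 7)/15 = 0.066667.
Step 4: Exact two-sided p-value (enumerate n! = 720 permutations of y under H0): p = 1.000000.
Step 5: alpha = 0.1. fail to reject H0.

tau_b = 0.0667 (C=8, D=7), p = 1.000000, fail to reject H0.


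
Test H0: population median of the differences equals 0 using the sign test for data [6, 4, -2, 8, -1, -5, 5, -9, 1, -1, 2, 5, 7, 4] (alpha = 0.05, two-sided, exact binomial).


Step 1: Discard zero differences. Original n = 14; n_eff = number of nonzero differences = 14.
Nonzero differences (with sign): +6, +4, -2, +8, -1, -5, +5, -9, +1, -1, +2, +5, +7, +4
Step 2: Count signs: positive = 9, negative = 5.
Step 3: Under H0: P(positive) = 0.5, so the number of positives S ~ Bin(14, 0.5).
Step 4: Two-sided exact p-value = sum of Bin(14,0.5) probabilities at or below the observed probability = 0.423950.
Step 5: alpha = 0.05. fail to reject H0.

n_eff = 14, pos = 9, neg = 5, p = 0.423950, fail to reject H0.


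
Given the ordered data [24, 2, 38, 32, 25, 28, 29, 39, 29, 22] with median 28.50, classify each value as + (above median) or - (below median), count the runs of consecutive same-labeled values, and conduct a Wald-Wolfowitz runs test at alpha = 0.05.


Step 1: Compute median = 28.50; label A = above, B = below.
Labels in order: BBAABBAAAB  (n_A = 5, n_B = 5)
Step 2: Count runs R = 5.
Step 3: Under H0 (random ordering), E[R] = 2*n_A*n_B/(n_A+n_B) + 1 = 2*5*5/10 + 1 = 6.0000.
        Var[R] = 2*n_A*n_B*(2*n_A*n_B - n_A - n_B) / ((n_A+n_B)^2 * (n_A+n_B-1)) = 2000/900 = 2.2222.
        SD[R] = 1.4907.
Step 4: Continuity-corrected z = (R + 0.5 - E[R]) / SD[R] = (5 + 0.5 - 6.0000) / 1.4907 = -0.3354.
Step 5: Two-sided p-value via normal approximation = 2*(1 - Phi(|z|)) = 0.737316.
Step 6: alpha = 0.05. fail to reject H0.

R = 5, z = -0.3354, p = 0.737316, fail to reject H0.


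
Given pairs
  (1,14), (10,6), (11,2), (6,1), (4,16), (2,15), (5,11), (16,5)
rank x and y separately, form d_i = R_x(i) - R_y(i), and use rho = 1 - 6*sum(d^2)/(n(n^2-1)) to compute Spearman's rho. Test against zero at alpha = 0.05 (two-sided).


Step 1: Rank x and y separately (midranks; no ties here).
rank(x): 1->1, 10->6, 11->7, 6->5, 4->3, 2->2, 5->4, 16->8
rank(y): 14->6, 6->4, 2->2, 1->1, 16->8, 15->7, 11->5, 5->3
Step 2: d_i = R_x(i) - R_y(i); compute d_i^2.
  (1-6)^2=25, (6-4)^2=4, (7-2)^2=25, (5-1)^2=16, (3-8)^2=25, (2-7)^2=25, (4-5)^2=1, (8-3)^2=25
sum(d^2) = 146.
Step 3: rho = 1 - 6*146 / (8*(8^2 - 1)) = 1 - 876/504 = -0.738095.
Step 4: Under H0, t = rho * sqrt((n-2)/(1-rho^2)) = -2.6797 ~ t(6).
Step 5: Two-sided p-value from the t-distribution with 6 df = 0.036553.
Step 6: alpha = 0.05. reject H0.

rho = -0.7381, p = 0.036553, reject H0 at alpha = 0.05.


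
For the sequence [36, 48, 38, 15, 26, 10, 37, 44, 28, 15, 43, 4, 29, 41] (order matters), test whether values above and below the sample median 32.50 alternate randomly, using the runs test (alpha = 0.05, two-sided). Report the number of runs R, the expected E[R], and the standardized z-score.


Step 1: Compute median = 32.50; label A = above, B = below.
Labels in order: AAABBBAABBABBA  (n_A = 7, n_B = 7)
Step 2: Count runs R = 7.
Step 3: Under H0 (random ordering), E[R] = 2*n_A*n_B/(n_A+n_B) + 1 = 2*7*7/14 + 1 = 8.0000.
        Var[R] = 2*n_A*n_B*(2*n_A*n_B - n_A - n_B) / ((n_A+n_B)^2 * (n_A+n_B-1)) = 8232/2548 = 3.2308.
        SD[R] = 1.7974.
Step 4: Continuity-corrected z = (R + 0.5 - E[R]) / SD[R] = (7 + 0.5 - 8.0000) / 1.7974 = -0.2782.
Step 5: Two-sided p-value via normal approximation = 2*(1 - Phi(|z|)) = 0.780879.
Step 6: alpha = 0.05. fail to reject H0.

R = 7, z = -0.2782, p = 0.780879, fail to reject H0.


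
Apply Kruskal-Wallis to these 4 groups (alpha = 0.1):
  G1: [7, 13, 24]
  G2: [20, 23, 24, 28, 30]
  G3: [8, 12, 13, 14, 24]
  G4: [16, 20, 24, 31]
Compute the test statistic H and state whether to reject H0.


Step 1: Combine all N = 17 observations and assign midranks.
sorted (value, group, rank): (7,G1,1), (8,G3,2), (12,G3,3), (13,G1,4.5), (13,G3,4.5), (14,G3,6), (16,G4,7), (20,G2,8.5), (20,G4,8.5), (23,G2,10), (24,G1,12.5), (24,G2,12.5), (24,G3,12.5), (24,G4,12.5), (28,G2,15), (30,G2,16), (31,G4,17)
Step 2: Sum ranks within each group.
R_1 = 18 (n_1 = 3)
R_2 = 62 (n_2 = 5)
R_3 = 28 (n_3 = 5)
R_4 = 45 (n_4 = 4)
Step 3: H = 12/(N(N+1)) * sum(R_i^2/n_i) - 3(N+1)
     = 12/(17*18) * (18^2/3 + 62^2/5 + 28^2/5 + 45^2/4) - 3*18
     = 0.039216 * 1539.85 - 54
     = 6.386275.
Step 4: Ties present; correction factor C = 1 - 72/(17^3 - 17) = 0.985294. Corrected H = 6.386275 / 0.985294 = 6.481592.
Step 5: Under H0, H ~ chi^2(3); p-value = 0.090391.
Step 6: alpha = 0.1. reject H0.

H = 6.4816, df = 3, p = 0.090391, reject H0.


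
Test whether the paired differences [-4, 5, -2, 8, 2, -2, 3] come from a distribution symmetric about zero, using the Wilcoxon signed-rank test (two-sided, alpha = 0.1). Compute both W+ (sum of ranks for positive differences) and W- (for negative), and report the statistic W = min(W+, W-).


Step 1: Drop any zero differences (none here) and take |d_i|.
|d| = [4, 5, 2, 8, 2, 2, 3]
Step 2: Midrank |d_i| (ties get averaged ranks).
ranks: |4|->5, |5|->6, |2|->2, |8|->7, |2|->2, |2|->2, |3|->4
Step 3: Attach original signs; sum ranks with positive sign and with negative sign.
W+ = 6 + 7 + 2 + 4 = 19
W- = 5 + 2 + 2 = 9
(Check: W+ + W- = 28 should equal n(n+1)/2 = 28.)
Step 4: Test statistic W = min(W+, W-) = 9.
Step 5: Ties in |d|, so use the tie-corrected normal approximation.
        E[W] = n(n+1)/4 = 7*8/4 = 14.
        Tie groups: |d|=2 (t=3); sum(t^3 - t) = 24.
        Var[W] = n(n+1)(2n+1)/24 - sum(t^3-t)/48 = 840/24 - 24/48 = 34.5.
        z = (W - E[W]) / sqrt(Var[W]) = (9 - 14) / 5.8737 = -0.8513.
        Two-sided p = 2*Phi(z) = 0.394627.
Step 6: alpha = 0.1. fail to reject H0.

W+ = 19, W- = 9, W = min = 9, p = 0.394627, fail to reject H0.


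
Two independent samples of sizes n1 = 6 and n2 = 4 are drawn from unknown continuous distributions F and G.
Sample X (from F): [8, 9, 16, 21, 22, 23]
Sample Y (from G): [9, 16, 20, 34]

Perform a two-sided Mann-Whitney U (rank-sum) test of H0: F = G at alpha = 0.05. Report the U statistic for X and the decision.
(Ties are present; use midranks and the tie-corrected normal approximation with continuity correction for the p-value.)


Step 1: Combine and sort all 10 observations; assign midranks.
sorted (value, group): (8,X), (9,X), (9,Y), (16,X), (16,Y), (20,Y), (21,X), (22,X), (23,X), (34,Y)
ranks: 8->1, 9->2.5, 9->2.5, 16->4.5, 16->4.5, 20->6, 21->7, 22->8, 23->9, 34->10
Step 2: Rank sum for X: R1 = 1 + 2.5 + 4.5 + 7 + 8 + 9 = 32.
Step 3: U_X = R1 - n1(n1+1)/2 = 32 - 6*7/2 = 32 - 21 = 11.
       U_Y = n1*n2 - U_X = 24 - 11 = 13.
Step 4: Ties are present, so use the tie-corrected normal approximation (with continuity correction) for the p-value.
Step 5: p-value = 0.914589; compare to alpha = 0.05. fail to reject H0.

U_X = 11, p = 0.914589, fail to reject H0 at alpha = 0.05.


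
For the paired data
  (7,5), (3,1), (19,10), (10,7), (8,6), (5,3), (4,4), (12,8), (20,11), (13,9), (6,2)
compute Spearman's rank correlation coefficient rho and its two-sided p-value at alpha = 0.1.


Step 1: Rank x and y separately (midranks; no ties here).
rank(x): 7->5, 3->1, 19->10, 10->7, 8->6, 5->3, 4->2, 12->8, 20->11, 13->9, 6->4
rank(y): 5->5, 1->1, 10->10, 7->7, 6->6, 3->3, 4->4, 8->8, 11->11, 9->9, 2->2
Step 2: d_i = R_x(i) - R_y(i); compute d_i^2.
  (5-5)^2=0, (1-1)^2=0, (10-10)^2=0, (7-7)^2=0, (6-6)^2=0, (3-3)^2=0, (2-4)^2=4, (8-8)^2=0, (11-11)^2=0, (9-9)^2=0, (4-2)^2=4
sum(d^2) = 8.
Step 3: rho = 1 - 6*8 / (11*(11^2 - 1)) = 1 - 48/1320 = 0.963636.
Step 4: Under H0, t = rho * sqrt((n-2)/(1-rho^2)) = 10.8186 ~ t(9).
Step 5: Two-sided p-value from the t-distribution with 9 df = 0.000002.
Step 6: alpha = 0.1. reject H0.

rho = 0.9636, p = 0.000002, reject H0 at alpha = 0.1.


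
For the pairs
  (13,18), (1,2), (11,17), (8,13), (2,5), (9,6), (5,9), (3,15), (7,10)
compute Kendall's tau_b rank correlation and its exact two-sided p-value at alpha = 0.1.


Step 1: Enumerate the 36 unordered pairs (i,j) with i<j and classify each by sign(x_j-x_i) * sign(y_j-y_i).
  (1,2):dx=-12,dy=-16->C; (1,3):dx=-2,dy=-1->C; (1,4):dx=-5,dy=-5->C; (1,5):dx=-11,dy=-13->C
  (1,6):dx=-4,dy=-12->C; (1,7):dx=-8,dy=-9->C; (1,8):dx=-10,dy=-3->C; (1,9):dx=-6,dy=-8->C
  (2,3):dx=+10,dy=+15->C; (2,4):dx=+7,dy=+11->C; (2,5):dx=+1,dy=+3->C; (2,6):dx=+8,dy=+4->C
  (2,7):dx=+4,dy=+7->C; (2,8):dx=+2,dy=+13->C; (2,9):dx=+6,dy=+8->C; (3,4):dx=-3,dy=-4->C
  (3,5):dx=-9,dy=-12->C; (3,6):dx=-2,dy=-11->C; (3,7):dx=-6,dy=-8->C; (3,8):dx=-8,dy=-2->C
  (3,9):dx=-4,dy=-7->C; (4,5):dx=-6,dy=-8->C; (4,6):dx=+1,dy=-7->D; (4,7):dx=-3,dy=-4->C
  (4,8):dx=-5,dy=+2->D; (4,9):dx=-1,dy=-3->C; (5,6):dx=+7,dy=+1->C; (5,7):dx=+3,dy=+4->C
  (5,8):dx=+1,dy=+10->C; (5,9):dx=+5,dy=+5->C; (6,7):dx=-4,dy=+3->D; (6,8):dx=-6,dy=+9->D
  (6,9):dx=-2,dy=+4->D; (7,8):dx=-2,dy=+6->D; (7,9):dx=+2,dy=+1->C; (8,9):dx=+4,dy=-5->D
Step 2: C = 29, D = 7, total pairs = 36.
Step 3: tau = (C - D)/(n(n-1)/2) = (29 - 7)/36 = 0.611111.
Step 4: Exact two-sided p-value (enumerate n! = 362880 permutations of y under H0): p = 0.024741.
Step 5: alpha = 0.1. reject H0.

tau_b = 0.6111 (C=29, D=7), p = 0.024741, reject H0.


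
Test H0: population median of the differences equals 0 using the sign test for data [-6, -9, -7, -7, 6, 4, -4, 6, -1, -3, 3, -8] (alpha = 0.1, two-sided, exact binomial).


Step 1: Discard zero differences. Original n = 12; n_eff = number of nonzero differences = 12.
Nonzero differences (with sign): -6, -9, -7, -7, +6, +4, -4, +6, -1, -3, +3, -8
Step 2: Count signs: positive = 4, negative = 8.
Step 3: Under H0: P(positive) = 0.5, so the number of positives S ~ Bin(12, 0.5).
Step 4: Two-sided exact p-value = sum of Bin(12,0.5) probabilities at or below the observed probability = 0.387695.
Step 5: alpha = 0.1. fail to reject H0.

n_eff = 12, pos = 4, neg = 8, p = 0.387695, fail to reject H0.


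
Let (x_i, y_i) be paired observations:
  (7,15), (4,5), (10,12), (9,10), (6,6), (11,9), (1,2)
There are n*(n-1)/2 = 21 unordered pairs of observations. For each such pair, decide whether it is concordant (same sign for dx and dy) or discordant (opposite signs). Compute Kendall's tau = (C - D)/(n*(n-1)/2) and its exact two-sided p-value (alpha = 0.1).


Step 1: Enumerate the 21 unordered pairs (i,j) with i<j and classify each by sign(x_j-x_i) * sign(y_j-y_i).
  (1,2):dx=-3,dy=-10->C; (1,3):dx=+3,dy=-3->D; (1,4):dx=+2,dy=-5->D; (1,5):dx=-1,dy=-9->C
  (1,6):dx=+4,dy=-6->D; (1,7):dx=-6,dy=-13->C; (2,3):dx=+6,dy=+7->C; (2,4):dx=+5,dy=+5->C
  (2,5):dx=+2,dy=+1->C; (2,6):dx=+7,dy=+4->C; (2,7):dx=-3,dy=-3->C; (3,4):dx=-1,dy=-2->C
  (3,5):dx=-4,dy=-6->C; (3,6):dx=+1,dy=-3->D; (3,7):dx=-9,dy=-10->C; (4,5):dx=-3,dy=-4->C
  (4,6):dx=+2,dy=-1->D; (4,7):dx=-8,dy=-8->C; (5,6):dx=+5,dy=+3->C; (5,7):dx=-5,dy=-4->C
  (6,7):dx=-10,dy=-7->C
Step 2: C = 16, D = 5, total pairs = 21.
Step 3: tau = (C - D)/(n(n-1)/2) = (16 - 5)/21 = 0.523810.
Step 4: Exact two-sided p-value (enumerate n! = 5040 permutations of y under H0): p = 0.136111.
Step 5: alpha = 0.1. fail to reject H0.

tau_b = 0.5238 (C=16, D=5), p = 0.136111, fail to reject H0.


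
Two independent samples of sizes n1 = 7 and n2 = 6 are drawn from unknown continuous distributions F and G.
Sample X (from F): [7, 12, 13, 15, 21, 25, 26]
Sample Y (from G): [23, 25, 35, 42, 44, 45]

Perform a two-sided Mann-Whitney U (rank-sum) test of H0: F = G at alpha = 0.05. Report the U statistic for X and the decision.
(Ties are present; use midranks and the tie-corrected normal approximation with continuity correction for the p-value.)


Step 1: Combine and sort all 13 observations; assign midranks.
sorted (value, group): (7,X), (12,X), (13,X), (15,X), (21,X), (23,Y), (25,X), (25,Y), (26,X), (35,Y), (42,Y), (44,Y), (45,Y)
ranks: 7->1, 12->2, 13->3, 15->4, 21->5, 23->6, 25->7.5, 25->7.5, 26->9, 35->10, 42->11, 44->12, 45->13
Step 2: Rank sum for X: R1 = 1 + 2 + 3 + 4 + 5 + 7.5 + 9 = 31.5.
Step 3: U_X = R1 - n1(n1+1)/2 = 31.5 - 7*8/2 = 31.5 - 28 = 3.5.
       U_Y = n1*n2 - U_X = 42 - 3.5 = 38.5.
Step 4: Ties are present, so use the tie-corrected normal approximation (with continuity correction) for the p-value.
Step 5: p-value = 0.015019; compare to alpha = 0.05. reject H0.

U_X = 3.5, p = 0.015019, reject H0 at alpha = 0.05.


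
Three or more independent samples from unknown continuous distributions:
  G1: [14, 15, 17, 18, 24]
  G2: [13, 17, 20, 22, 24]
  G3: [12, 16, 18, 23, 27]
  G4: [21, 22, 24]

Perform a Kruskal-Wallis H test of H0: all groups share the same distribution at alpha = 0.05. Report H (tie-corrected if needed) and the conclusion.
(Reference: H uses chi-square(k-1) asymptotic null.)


Step 1: Combine all N = 18 observations and assign midranks.
sorted (value, group, rank): (12,G3,1), (13,G2,2), (14,G1,3), (15,G1,4), (16,G3,5), (17,G1,6.5), (17,G2,6.5), (18,G1,8.5), (18,G3,8.5), (20,G2,10), (21,G4,11), (22,G2,12.5), (22,G4,12.5), (23,G3,14), (24,G1,16), (24,G2,16), (24,G4,16), (27,G3,18)
Step 2: Sum ranks within each group.
R_1 = 38 (n_1 = 5)
R_2 = 47 (n_2 = 5)
R_3 = 46.5 (n_3 = 5)
R_4 = 39.5 (n_4 = 3)
Step 3: H = 12/(N(N+1)) * sum(R_i^2/n_i) - 3(N+1)
     = 12/(18*19) * (38^2/5 + 47^2/5 + 46.5^2/5 + 39.5^2/3) - 3*19
     = 0.035088 * 1683.13 - 57
     = 2.057310.
Step 4: Ties present; correction factor C = 1 - 42/(18^3 - 18) = 0.992776. Corrected H = 2.057310 / 0.992776 = 2.072280.
Step 5: Under H0, H ~ chi^2(3); p-value = 0.557541.
Step 6: alpha = 0.05. fail to reject H0.

H = 2.0723, df = 3, p = 0.557541, fail to reject H0.


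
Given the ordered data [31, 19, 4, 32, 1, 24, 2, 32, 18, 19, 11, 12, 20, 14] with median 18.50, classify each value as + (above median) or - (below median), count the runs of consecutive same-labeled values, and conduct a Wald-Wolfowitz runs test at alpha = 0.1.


Step 1: Compute median = 18.50; label A = above, B = below.
Labels in order: AABABABABABBAB  (n_A = 7, n_B = 7)
Step 2: Count runs R = 12.
Step 3: Under H0 (random ordering), E[R] = 2*n_A*n_B/(n_A+n_B) + 1 = 2*7*7/14 + 1 = 8.0000.
        Var[R] = 2*n_A*n_B*(2*n_A*n_B - n_A - n_B) / ((n_A+n_B)^2 * (n_A+n_B-1)) = 8232/2548 = 3.2308.
        SD[R] = 1.7974.
Step 4: Continuity-corrected z = (R - 0.5 - E[R]) / SD[R] = (12 - 0.5 - 8.0000) / 1.7974 = 1.9472.
Step 5: Two-sided p-value via normal approximation = 2*(1 - Phi(|z|)) = 0.051508.
Step 6: alpha = 0.1. reject H0.

R = 12, z = 1.9472, p = 0.051508, reject H0.


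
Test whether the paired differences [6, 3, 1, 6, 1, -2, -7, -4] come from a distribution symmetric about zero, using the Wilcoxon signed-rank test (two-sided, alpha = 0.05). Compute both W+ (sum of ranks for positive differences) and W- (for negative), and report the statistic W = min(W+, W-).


Step 1: Drop any zero differences (none here) and take |d_i|.
|d| = [6, 3, 1, 6, 1, 2, 7, 4]
Step 2: Midrank |d_i| (ties get averaged ranks).
ranks: |6|->6.5, |3|->4, |1|->1.5, |6|->6.5, |1|->1.5, |2|->3, |7|->8, |4|->5
Step 3: Attach original signs; sum ranks with positive sign and with negative sign.
W+ = 6.5 + 4 + 1.5 + 6.5 + 1.5 = 20
W- = 3 + 8 + 5 = 16
(Check: W+ + W- = 36 should equal n(n+1)/2 = 36.)
Step 4: Test statistic W = min(W+, W-) = 16.
Step 5: Ties in |d|, so use the tie-corrected normal approximation.
        E[W] = n(n+1)/4 = 8*9/4 = 18.
        Tie groups: |d|=1 (t=2), |d|=6 (t=2); sum(t^3 - t) = 12.
        Var[W] = n(n+1)(2n+1)/24 - sum(t^3-t)/48 = 1224/24 - 12/48 = 50.75.
        z = (W - E[W]) / sqrt(Var[W]) = (16 - 18) / 7.1239 = -0.2807.
        Two-sided p = 2*Phi(z) = 0.778906.
Step 6: alpha = 0.05. fail to reject H0.

W+ = 20, W- = 16, W = min = 16, p = 0.778906, fail to reject H0.


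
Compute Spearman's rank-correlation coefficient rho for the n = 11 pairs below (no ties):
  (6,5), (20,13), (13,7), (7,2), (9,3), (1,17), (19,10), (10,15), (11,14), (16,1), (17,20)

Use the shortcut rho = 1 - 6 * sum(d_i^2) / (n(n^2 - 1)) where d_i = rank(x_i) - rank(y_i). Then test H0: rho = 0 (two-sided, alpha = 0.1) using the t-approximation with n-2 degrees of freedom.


Step 1: Rank x and y separately (midranks; no ties here).
rank(x): 6->2, 20->11, 13->7, 7->3, 9->4, 1->1, 19->10, 10->5, 11->6, 16->8, 17->9
rank(y): 5->4, 13->7, 7->5, 2->2, 3->3, 17->10, 10->6, 15->9, 14->8, 1->1, 20->11
Step 2: d_i = R_x(i) - R_y(i); compute d_i^2.
  (2-4)^2=4, (11-7)^2=16, (7-5)^2=4, (3-2)^2=1, (4-3)^2=1, (1-10)^2=81, (10-6)^2=16, (5-9)^2=16, (6-8)^2=4, (8-1)^2=49, (9-11)^2=4
sum(d^2) = 196.
Step 3: rho = 1 - 6*196 / (11*(11^2 - 1)) = 1 - 1176/1320 = 0.109091.
Step 4: Under H0, t = rho * sqrt((n-2)/(1-rho^2)) = 0.3292 ~ t(9).
Step 5: Two-sided p-value from the t-distribution with 9 df = 0.749509.
Step 6: alpha = 0.1. fail to reject H0.

rho = 0.1091, p = 0.749509, fail to reject H0 at alpha = 0.1.


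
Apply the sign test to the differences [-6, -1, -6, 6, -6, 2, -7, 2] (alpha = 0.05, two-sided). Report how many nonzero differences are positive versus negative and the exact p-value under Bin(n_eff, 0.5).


Step 1: Discard zero differences. Original n = 8; n_eff = number of nonzero differences = 8.
Nonzero differences (with sign): -6, -1, -6, +6, -6, +2, -7, +2
Step 2: Count signs: positive = 3, negative = 5.
Step 3: Under H0: P(positive) = 0.5, so the number of positives S ~ Bin(8, 0.5).
Step 4: Two-sided exact p-value = sum of Bin(8,0.5) probabilities at or below the observed probability = 0.726562.
Step 5: alpha = 0.05. fail to reject H0.

n_eff = 8, pos = 3, neg = 5, p = 0.726562, fail to reject H0.


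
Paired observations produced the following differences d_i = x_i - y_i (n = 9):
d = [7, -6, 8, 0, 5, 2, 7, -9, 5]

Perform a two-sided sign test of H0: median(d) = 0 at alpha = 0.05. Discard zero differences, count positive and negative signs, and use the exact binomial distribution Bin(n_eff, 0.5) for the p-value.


Step 1: Discard zero differences. Original n = 9; n_eff = number of nonzero differences = 8.
Nonzero differences (with sign): +7, -6, +8, +5, +2, +7, -9, +5
Step 2: Count signs: positive = 6, negative = 2.
Step 3: Under H0: P(positive) = 0.5, so the number of positives S ~ Bin(8, 0.5).
Step 4: Two-sided exact p-value = sum of Bin(8,0.5) probabilities at or below the observed probability = 0.289062.
Step 5: alpha = 0.05. fail to reject H0.

n_eff = 8, pos = 6, neg = 2, p = 0.289062, fail to reject H0.


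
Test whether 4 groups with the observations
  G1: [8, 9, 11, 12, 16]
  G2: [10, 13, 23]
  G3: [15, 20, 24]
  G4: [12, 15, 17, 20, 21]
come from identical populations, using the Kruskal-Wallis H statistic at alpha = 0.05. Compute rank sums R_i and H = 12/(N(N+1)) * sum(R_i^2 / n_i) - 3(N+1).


Step 1: Combine all N = 16 observations and assign midranks.
sorted (value, group, rank): (8,G1,1), (9,G1,2), (10,G2,3), (11,G1,4), (12,G1,5.5), (12,G4,5.5), (13,G2,7), (15,G3,8.5), (15,G4,8.5), (16,G1,10), (17,G4,11), (20,G3,12.5), (20,G4,12.5), (21,G4,14), (23,G2,15), (24,G3,16)
Step 2: Sum ranks within each group.
R_1 = 22.5 (n_1 = 5)
R_2 = 25 (n_2 = 3)
R_3 = 37 (n_3 = 3)
R_4 = 51.5 (n_4 = 5)
Step 3: H = 12/(N(N+1)) * sum(R_i^2/n_i) - 3(N+1)
     = 12/(16*17) * (22.5^2/5 + 25^2/3 + 37^2/3 + 51.5^2/5) - 3*17
     = 0.044118 * 1296.37 - 51
     = 6.192647.
Step 4: Ties present; correction factor C = 1 - 18/(16^3 - 16) = 0.995588. Corrected H = 6.192647 / 0.995588 = 6.220089.
Step 5: Under H0, H ~ chi^2(3); p-value = 0.101380.
Step 6: alpha = 0.05. fail to reject H0.

H = 6.2201, df = 3, p = 0.101380, fail to reject H0.


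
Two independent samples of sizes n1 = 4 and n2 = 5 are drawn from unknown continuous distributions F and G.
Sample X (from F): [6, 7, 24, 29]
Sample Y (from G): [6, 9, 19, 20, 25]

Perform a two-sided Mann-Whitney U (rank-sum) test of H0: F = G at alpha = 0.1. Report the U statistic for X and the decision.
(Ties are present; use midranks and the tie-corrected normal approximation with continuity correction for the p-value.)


Step 1: Combine and sort all 9 observations; assign midranks.
sorted (value, group): (6,X), (6,Y), (7,X), (9,Y), (19,Y), (20,Y), (24,X), (25,Y), (29,X)
ranks: 6->1.5, 6->1.5, 7->3, 9->4, 19->5, 20->6, 24->7, 25->8, 29->9
Step 2: Rank sum for X: R1 = 1.5 + 3 + 7 + 9 = 20.5.
Step 3: U_X = R1 - n1(n1+1)/2 = 20.5 - 4*5/2 = 20.5 - 10 = 10.5.
       U_Y = n1*n2 - U_X = 20 - 10.5 = 9.5.
Step 4: Ties are present, so use the tie-corrected normal approximation (with continuity correction) for the p-value.
Step 5: p-value = 1.000000; compare to alpha = 0.1. fail to reject H0.

U_X = 10.5, p = 1.000000, fail to reject H0 at alpha = 0.1.
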